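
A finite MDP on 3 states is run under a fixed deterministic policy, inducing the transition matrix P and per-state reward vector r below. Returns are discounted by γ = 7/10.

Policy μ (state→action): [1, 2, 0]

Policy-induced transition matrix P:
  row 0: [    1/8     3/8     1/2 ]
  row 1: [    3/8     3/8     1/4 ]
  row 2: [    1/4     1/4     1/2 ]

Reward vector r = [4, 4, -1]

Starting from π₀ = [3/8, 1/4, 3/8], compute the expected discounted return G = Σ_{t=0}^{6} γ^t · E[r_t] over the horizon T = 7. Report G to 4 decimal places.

G = 5.9824

t=0: π = [0.3750, 0.2500, 0.3750], E[r] = 2.1250, γ^t·E[r] = 2.125000, running G = 2.125000
t=1: π = [0.2344, 0.3281, 0.4375], E[r] = 1.8125, γ^t·E[r] = 1.268750, running G = 3.393750
t=2: π = [0.2617, 0.3203, 0.4180], E[r] = 1.9102, γ^t·E[r] = 0.935977, running G = 4.329727
t=3: π = [0.2573, 0.3228, 0.4199], E[r] = 1.9004, γ^t·E[r] = 0.651834, running G = 4.981561
t=4: π = [0.2582, 0.3225, 0.4193], E[r] = 1.9034, γ^t·E[r] = 0.457017, running G = 5.438577
t=5: π = [0.2580, 0.3226, 0.4194], E[r] = 1.9031, γ^t·E[r] = 0.319860, running G = 5.758437
t=6: π = [0.2581, 0.3226, 0.4194], E[r] = 1.9032, γ^t·E[r] = 0.223913, running G = 5.982351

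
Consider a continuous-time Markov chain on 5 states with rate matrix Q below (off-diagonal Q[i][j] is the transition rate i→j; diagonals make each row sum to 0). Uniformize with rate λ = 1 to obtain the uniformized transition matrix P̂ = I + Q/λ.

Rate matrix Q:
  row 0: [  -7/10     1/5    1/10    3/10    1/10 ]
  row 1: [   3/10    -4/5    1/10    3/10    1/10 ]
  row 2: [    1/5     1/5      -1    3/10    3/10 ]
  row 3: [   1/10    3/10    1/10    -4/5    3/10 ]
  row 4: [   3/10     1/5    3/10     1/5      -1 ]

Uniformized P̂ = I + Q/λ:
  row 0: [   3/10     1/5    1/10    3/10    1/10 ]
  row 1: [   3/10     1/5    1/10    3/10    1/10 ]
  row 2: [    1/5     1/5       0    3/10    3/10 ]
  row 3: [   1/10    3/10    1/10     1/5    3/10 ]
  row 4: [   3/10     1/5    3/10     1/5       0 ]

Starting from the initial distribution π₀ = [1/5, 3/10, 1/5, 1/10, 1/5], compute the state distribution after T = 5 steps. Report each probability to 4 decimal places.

t=0: π = [0.2000, 0.3000, 0.2000, 0.1000, 0.2000]
t=1: π = [0.2600, 0.2100, 0.1200, 0.2700, 0.1400]
t=2: π = [0.2340, 0.2270, 0.1160, 0.2590, 0.1640]
t=3: π = [0.2366, 0.2259, 0.1212, 0.2577, 0.1586]
t=4: π = [0.2363, 0.2258, 0.1196, 0.2584, 0.1599]
t=5: π = [0.2364, 0.2258, 0.1200, 0.2582, 0.1596]

π = [0.2364, 0.2258, 0.1200, 0.2582, 0.1596]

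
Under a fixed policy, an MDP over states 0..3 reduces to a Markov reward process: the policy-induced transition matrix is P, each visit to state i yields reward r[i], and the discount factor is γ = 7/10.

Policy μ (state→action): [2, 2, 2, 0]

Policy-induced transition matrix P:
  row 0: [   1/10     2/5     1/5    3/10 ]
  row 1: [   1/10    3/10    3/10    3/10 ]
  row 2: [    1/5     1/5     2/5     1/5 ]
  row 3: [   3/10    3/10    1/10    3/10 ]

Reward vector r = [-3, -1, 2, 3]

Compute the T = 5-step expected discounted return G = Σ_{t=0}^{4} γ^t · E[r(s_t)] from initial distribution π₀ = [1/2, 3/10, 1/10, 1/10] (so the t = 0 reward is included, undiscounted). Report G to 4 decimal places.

G = -0.3332

t=0: π = [0.5000, 0.3000, 0.1000, 0.1000], E[r] = -1.3000, γ^t·E[r] = -1.300000, running G = -1.300000
t=1: π = [0.1300, 0.3400, 0.2400, 0.2900], E[r] = 0.6200, γ^t·E[r] = 0.434000, running G = -0.866000
t=2: π = [0.1820, 0.2890, 0.2530, 0.2760], E[r] = 0.4990, γ^t·E[r] = 0.244510, running G = -0.621490
t=3: π = [0.1805, 0.2929, 0.2519, 0.2747], E[r] = 0.4935, γ^t·E[r] = 0.169271, running G = -0.452220
t=4: π = [0.1801, 0.2929, 0.2522, 0.2748], E[r] = 0.4956, γ^t·E[r] = 0.118989, running G = -0.333231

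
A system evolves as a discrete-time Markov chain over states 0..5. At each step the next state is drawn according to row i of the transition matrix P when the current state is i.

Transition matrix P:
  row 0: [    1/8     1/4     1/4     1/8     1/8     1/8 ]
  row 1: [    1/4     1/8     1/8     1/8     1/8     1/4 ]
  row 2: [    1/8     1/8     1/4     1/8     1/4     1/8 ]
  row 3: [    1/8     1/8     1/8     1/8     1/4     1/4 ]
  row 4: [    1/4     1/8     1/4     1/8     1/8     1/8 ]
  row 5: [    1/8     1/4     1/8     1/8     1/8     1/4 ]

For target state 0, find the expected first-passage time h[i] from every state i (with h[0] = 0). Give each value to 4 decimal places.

h = [0.0000, 5.3333, 6.0000, 6.0000, 5.3333, 6.0000]

First-step conditioning: h[0] = 0; for i ≠ 0, h[i] = 1 + Σ_k P[i][k]·h[k].
  h[1] = 1 + 1/8·h[1] + 1/8·h[2] + 1/8·h[3] + 1/8·h[4] + 1/4·h[5]
  h[2] = 1 + 1/8·h[1] + 1/4·h[2] + 1/8·h[3] + 1/4·h[4] + 1/8·h[5]
  h[3] = 1 + 1/8·h[1] + 1/8·h[2] + 1/8·h[3] + 1/4·h[4] + 1/4·h[5]
  h[4] = 1 + 1/8·h[1] + 1/4·h[2] + 1/8·h[3] + 1/8·h[4] + 1/8·h[5]
  h[5] = 1 + 1/4·h[1] + 1/8·h[2] + 1/8·h[3] + 1/8·h[4] + 1/4·h[5]
Solving the 5×5 linear system over states ≠ 0 gives exactly h = [0, 16/3, 6, 6, 16/3, 6] (h[0] = 0 is the target).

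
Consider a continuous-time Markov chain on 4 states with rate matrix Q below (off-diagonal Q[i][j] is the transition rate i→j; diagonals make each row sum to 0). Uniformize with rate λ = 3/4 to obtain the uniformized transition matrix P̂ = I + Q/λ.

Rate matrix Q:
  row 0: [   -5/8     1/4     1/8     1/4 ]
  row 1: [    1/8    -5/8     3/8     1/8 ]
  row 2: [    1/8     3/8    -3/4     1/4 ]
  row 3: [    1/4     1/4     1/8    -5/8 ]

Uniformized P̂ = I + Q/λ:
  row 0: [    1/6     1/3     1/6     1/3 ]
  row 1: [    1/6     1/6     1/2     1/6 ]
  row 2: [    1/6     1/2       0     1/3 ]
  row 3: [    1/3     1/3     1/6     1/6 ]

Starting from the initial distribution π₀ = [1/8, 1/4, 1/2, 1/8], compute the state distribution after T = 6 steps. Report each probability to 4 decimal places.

t=0: π = [0.1250, 0.2500, 0.5000, 0.1250]
t=1: π = [0.1875, 0.3750, 0.1667, 0.2708]
t=2: π = [0.2118, 0.2986, 0.2639, 0.2257]
t=3: π = [0.2043, 0.3275, 0.2222, 0.2459]
t=4: π = [0.2077, 0.3158, 0.2388, 0.2378]
t=5: π = [0.2063, 0.3205, 0.2321, 0.2411]
t=6: π = [0.2068, 0.3186, 0.2348, 0.2397]

π = [0.2068, 0.3186, 0.2348, 0.2397]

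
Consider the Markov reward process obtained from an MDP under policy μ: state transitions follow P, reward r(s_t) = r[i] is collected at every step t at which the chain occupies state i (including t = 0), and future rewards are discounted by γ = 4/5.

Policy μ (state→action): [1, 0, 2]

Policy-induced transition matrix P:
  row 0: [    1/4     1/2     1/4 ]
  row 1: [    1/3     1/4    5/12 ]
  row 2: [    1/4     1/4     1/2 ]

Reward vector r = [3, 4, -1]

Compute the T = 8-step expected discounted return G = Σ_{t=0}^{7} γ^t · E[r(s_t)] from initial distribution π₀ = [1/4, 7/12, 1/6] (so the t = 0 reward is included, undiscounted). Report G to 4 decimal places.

G = 8.3582

t=0: π = [0.2500, 0.5833, 0.1667], E[r] = 2.9167, γ^t·E[r] = 2.916667, running G = 2.916667
t=1: π = [0.2986, 0.3125, 0.3889], E[r] = 1.7569, γ^t·E[r] = 1.405556, running G = 4.322222
t=2: π = [0.2760, 0.3247, 0.3993], E[r] = 1.7274, γ^t·E[r] = 1.105556, running G = 5.427778
t=3: π = [0.2771, 0.3190, 0.4039], E[r] = 1.7033, γ^t·E[r] = 0.872074, running G = 6.299852
t=4: π = [0.2766, 0.3193, 0.4042], E[r] = 1.7027, γ^t·E[r] = 0.697407, running G = 6.997259
t=5: π = [0.2766, 0.3191, 0.4042], E[r] = 1.7022, γ^t·E[r] = 0.557761, running G = 7.555020
t=6: π = [0.2766, 0.3192, 0.4043], E[r] = 1.7021, γ^t·E[r] = 0.446205, running G = 8.001226
t=7: π = [0.2766, 0.3191, 0.4043], E[r] = 1.7021, γ^t·E[r] = 0.356962, running G = 8.358188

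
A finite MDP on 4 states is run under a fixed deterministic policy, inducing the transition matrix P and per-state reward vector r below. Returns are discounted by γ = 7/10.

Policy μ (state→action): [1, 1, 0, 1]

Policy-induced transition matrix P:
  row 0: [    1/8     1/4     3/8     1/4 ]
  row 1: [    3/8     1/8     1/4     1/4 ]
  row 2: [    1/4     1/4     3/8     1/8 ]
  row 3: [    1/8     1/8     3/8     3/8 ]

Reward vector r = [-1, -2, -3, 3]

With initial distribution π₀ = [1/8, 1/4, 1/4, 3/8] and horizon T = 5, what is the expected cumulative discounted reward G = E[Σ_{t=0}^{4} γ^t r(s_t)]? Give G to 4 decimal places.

G = -1.8253

t=0: π = [0.1250, 0.2500, 0.2500, 0.3750], E[r] = -0.2500, γ^t·E[r] = -0.250000, running G = -0.250000
t=1: π = [0.2188, 0.1719, 0.3438, 0.2656], E[r] = -0.7969, γ^t·E[r] = -0.557813, running G = -0.807813
t=2: π = [0.2109, 0.1953, 0.3535, 0.2402], E[r] = -0.9414, γ^t·E[r] = -0.461289, running G = -1.269102
t=3: π = [0.2180, 0.1956, 0.3506, 0.2358], E[r] = -0.9534, γ^t·E[r] = -0.327006, running G = -1.596107
t=4: π = [0.2177, 0.1961, 0.3506, 0.2357], E[r] = -0.9546, γ^t·E[r] = -0.229190, running G = -1.825297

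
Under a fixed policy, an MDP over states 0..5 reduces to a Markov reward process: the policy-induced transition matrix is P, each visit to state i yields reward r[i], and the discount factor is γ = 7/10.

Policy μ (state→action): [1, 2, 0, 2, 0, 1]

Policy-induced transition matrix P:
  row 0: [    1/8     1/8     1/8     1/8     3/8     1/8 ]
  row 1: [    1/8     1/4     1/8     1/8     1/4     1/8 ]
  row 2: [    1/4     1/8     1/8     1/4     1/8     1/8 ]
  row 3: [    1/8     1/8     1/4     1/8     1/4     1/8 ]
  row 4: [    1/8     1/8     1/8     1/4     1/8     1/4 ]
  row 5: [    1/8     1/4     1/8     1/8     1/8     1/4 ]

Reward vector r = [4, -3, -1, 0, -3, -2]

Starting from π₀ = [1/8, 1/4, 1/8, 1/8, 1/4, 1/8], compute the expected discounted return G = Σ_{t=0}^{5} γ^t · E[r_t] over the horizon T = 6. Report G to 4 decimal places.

G = -3.3857

t=0: π = [0.1250, 0.2500, 0.1250, 0.1250, 0.2500, 0.1250], E[r] = -1.3750, γ^t·E[r] = -1.375000, running G = -1.375000
t=1: π = [0.1406, 0.1719, 0.1406, 0.1719, 0.2031, 0.1719], E[r] = -1.0469, γ^t·E[r] = -0.732813, running G = -2.107813
t=2: π = [0.1426, 0.1680, 0.1465, 0.1680, 0.2031, 0.1719], E[r] = -1.0332, γ^t·E[r] = -0.506270, running G = -2.614082
t=3: π = [0.1433, 0.1675, 0.1460, 0.1687, 0.2026, 0.1719], E[r] = -1.0269, γ^t·E[r] = -0.352211, running G = -2.966293
t=4: π = [0.1432, 0.1674, 0.1461, 0.1686, 0.2029, 0.1718], E[r] = -1.0275, γ^t·E[r] = -0.246709, running G = -3.213003
t=5: π = [0.1433, 0.1674, 0.1461, 0.1686, 0.2028, 0.1718], E[r] = -1.0273, γ^t·E[r] = -0.172666, running G = -3.385668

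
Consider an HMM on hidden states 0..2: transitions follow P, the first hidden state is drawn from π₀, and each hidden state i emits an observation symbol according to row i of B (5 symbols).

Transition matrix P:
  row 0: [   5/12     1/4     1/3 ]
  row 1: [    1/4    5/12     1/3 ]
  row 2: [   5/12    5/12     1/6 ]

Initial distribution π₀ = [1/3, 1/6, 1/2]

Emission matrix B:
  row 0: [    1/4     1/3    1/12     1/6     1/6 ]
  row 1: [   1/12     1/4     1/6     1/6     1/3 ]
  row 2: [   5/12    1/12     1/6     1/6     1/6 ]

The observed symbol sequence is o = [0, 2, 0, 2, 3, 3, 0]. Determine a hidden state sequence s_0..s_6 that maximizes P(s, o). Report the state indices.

t=0: δ = [8.333e-02, 1.389e-02, 2.083e-01]  (obs o_0=0)
t=1: δ = [7.234e-03, 1.447e-02, 5.787e-03]  ψ = [2, 2, 2]  (obs o_1=2)
t=2: δ = [9.042e-04, 5.023e-04, 2.009e-03]  ψ = [1, 1, 1]  (obs o_2=0)
t=3: δ = [6.977e-05, 1.395e-04, 5.582e-05]  ψ = [2, 2, 2]  (obs o_3=2)
t=4: δ = [5.814e-06, 9.690e-06, 7.752e-06]  ψ = [1, 1, 1]  (obs o_4=3)
t=5: δ = [5.384e-07, 6.729e-07, 5.384e-07]  ψ = [2, 1, 1]  (obs o_5=3)
t=6: δ = [5.608e-08, 2.337e-08, 9.346e-08]  ψ = [0, 1, 1]  (obs o_6=0)
backtrack: best end state = 2; path = [2, 1, 2, 1, 1, 1, 2]

path = [2, 1, 2, 1, 1, 1, 2]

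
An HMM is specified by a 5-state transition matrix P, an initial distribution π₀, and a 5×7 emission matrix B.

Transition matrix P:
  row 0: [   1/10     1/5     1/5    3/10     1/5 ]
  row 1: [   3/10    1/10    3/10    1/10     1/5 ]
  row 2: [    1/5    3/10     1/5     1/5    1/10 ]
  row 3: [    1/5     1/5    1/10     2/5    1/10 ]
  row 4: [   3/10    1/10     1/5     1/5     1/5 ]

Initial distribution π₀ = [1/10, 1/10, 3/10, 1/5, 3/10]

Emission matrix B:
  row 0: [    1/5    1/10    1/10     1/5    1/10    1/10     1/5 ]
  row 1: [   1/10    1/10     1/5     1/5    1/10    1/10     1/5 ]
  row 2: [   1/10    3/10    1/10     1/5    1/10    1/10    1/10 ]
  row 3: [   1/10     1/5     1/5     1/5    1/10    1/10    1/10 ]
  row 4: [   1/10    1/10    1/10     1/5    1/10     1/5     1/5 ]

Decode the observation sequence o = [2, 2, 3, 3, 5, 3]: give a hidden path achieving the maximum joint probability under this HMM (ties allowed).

t=0: δ = [1.000e-02, 2.000e-02, 3.000e-02, 4.000e-02, 3.000e-02]  (obs o_0=2)
t=1: δ = [9.000e-04, 1.800e-03, 6.000e-04, 3.200e-03, 6.000e-04]  ψ = [4, 2, 1, 3, 4]  (obs o_1=2)
t=2: δ = [1.280e-04, 1.280e-04, 1.080e-04, 2.560e-04, 7.200e-05]  ψ = [3, 3, 1, 3, 1]  (obs o_2=3)
t=3: δ = [1.024e-05, 1.024e-05, 7.680e-06, 2.048e-05, 5.120e-06]  ψ = [3, 3, 1, 3, 0]  (obs o_3=3)
t=4: δ = [4.096e-07, 4.096e-07, 3.072e-07, 8.192e-07, 4.096e-07]  ψ = [3, 3, 1, 3, 0]  (obs o_4=5)
t=5: δ = [3.277e-08, 3.277e-08, 2.458e-08, 6.554e-08, 1.638e-08]  ψ = [3, 3, 1, 3, 0]  (obs o_5=3)
backtrack: best end state = 3; path = [3, 3, 3, 3, 3, 3]

path = [3, 3, 3, 3, 3, 3]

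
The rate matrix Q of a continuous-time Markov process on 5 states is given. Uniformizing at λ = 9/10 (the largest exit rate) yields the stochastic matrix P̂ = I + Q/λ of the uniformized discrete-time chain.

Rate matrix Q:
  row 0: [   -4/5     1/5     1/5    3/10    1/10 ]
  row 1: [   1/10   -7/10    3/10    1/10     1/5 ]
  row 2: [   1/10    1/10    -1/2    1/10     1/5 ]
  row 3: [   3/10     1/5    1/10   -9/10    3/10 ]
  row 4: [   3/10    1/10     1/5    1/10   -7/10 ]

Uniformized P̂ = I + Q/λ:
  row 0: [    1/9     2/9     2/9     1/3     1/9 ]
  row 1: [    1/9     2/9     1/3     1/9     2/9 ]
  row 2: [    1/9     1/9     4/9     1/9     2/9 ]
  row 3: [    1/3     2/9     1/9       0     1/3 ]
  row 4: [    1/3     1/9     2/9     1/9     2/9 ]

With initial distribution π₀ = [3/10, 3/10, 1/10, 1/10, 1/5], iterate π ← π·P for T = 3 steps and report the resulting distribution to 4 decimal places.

t=0: π = [0.3000, 0.3000, 0.1000, 0.1000, 0.2000]
t=1: π = [0.1778, 0.1889, 0.2667, 0.1667, 0.2000]
t=2: π = [0.1926, 0.1704, 0.2840, 0.1321, 0.2210]
t=3: π = [0.1896, 0.1661, 0.2896, 0.1392, 0.2155]

π = [0.1896, 0.1661, 0.2896, 0.1392, 0.2155]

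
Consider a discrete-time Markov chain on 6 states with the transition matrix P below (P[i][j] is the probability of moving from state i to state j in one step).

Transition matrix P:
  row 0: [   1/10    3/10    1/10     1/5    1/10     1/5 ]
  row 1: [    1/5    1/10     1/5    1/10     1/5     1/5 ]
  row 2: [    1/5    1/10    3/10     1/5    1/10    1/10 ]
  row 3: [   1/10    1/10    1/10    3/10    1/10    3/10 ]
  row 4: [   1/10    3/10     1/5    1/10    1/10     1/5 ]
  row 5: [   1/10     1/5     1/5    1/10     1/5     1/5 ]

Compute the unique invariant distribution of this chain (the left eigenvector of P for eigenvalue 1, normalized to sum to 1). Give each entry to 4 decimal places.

Balance equations π_j = Σ_i π_i·P[i][j]:
  π_0 = 1/10·π_0 + 1/5·π_1 + 1/5·π_2 + 1/10·π_3 + 1/10·π_4 + 1/10·π_5
  π_1 = 3/10·π_0 + 1/10·π_1 + 1/10·π_2 + 1/10·π_3 + 3/10·π_4 + 1/5·π_5
  π_2 = 1/10·π_0 + 1/5·π_1 + 3/10·π_2 + 1/10·π_3 + 1/5·π_4 + 1/5·π_5
  π_3 = 1/5·π_0 + 1/10·π_1 + 1/5·π_2 + 3/10·π_3 + 1/10·π_4 + 1/10·π_5
  π_4 = 1/10·π_0 + 1/5·π_1 + 1/10·π_2 + 1/10·π_3 + 1/10·π_4 + 1/5·π_5
  normalize: π_0 + π_1 + π_2 + π_3 + π_4 + π_5 = 1
Solving the linear system gives exactly π = [12088/88677, 15472/88677, 1859/9853, 14687/88677, 1352/9853, 17531/88677].

π = [0.1363, 0.1745, 0.1887, 0.1656, 0.1372, 0.1977]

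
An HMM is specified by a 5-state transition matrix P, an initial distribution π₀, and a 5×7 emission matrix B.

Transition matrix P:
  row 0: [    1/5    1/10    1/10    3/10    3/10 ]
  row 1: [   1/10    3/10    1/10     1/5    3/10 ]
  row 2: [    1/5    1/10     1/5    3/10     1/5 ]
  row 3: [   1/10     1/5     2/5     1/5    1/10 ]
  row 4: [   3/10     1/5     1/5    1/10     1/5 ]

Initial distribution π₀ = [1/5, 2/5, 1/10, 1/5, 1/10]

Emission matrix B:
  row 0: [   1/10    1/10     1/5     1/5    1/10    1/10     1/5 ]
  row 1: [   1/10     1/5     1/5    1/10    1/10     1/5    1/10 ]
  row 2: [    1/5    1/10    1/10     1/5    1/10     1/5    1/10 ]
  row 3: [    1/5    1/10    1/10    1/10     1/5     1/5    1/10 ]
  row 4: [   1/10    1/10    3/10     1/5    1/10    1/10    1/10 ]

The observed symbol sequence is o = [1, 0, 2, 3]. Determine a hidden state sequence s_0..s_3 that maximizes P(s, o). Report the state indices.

path = [1, 1, 4, 0]

t=0: δ = [2.000e-02, 8.000e-02, 1.000e-02, 2.000e-02, 1.000e-02]  (obs o_0=1)
t=1: δ = [8.000e-04, 2.400e-03, 1.600e-03, 3.200e-03, 2.400e-03]  ψ = [1, 1, 1, 1, 1]  (obs o_1=0)
t=2: δ = [1.440e-04, 1.440e-04, 1.280e-04, 6.400e-05, 2.160e-04]  ψ = [4, 1, 3, 3, 1]  (obs o_2=2)
t=3: δ = [1.296e-05, 4.320e-06, 8.640e-06, 4.320e-06, 8.640e-06]  ψ = [4, 1, 4, 0, 0]  (obs o_3=3)
backtrack: best end state = 0; path = [1, 1, 4, 0]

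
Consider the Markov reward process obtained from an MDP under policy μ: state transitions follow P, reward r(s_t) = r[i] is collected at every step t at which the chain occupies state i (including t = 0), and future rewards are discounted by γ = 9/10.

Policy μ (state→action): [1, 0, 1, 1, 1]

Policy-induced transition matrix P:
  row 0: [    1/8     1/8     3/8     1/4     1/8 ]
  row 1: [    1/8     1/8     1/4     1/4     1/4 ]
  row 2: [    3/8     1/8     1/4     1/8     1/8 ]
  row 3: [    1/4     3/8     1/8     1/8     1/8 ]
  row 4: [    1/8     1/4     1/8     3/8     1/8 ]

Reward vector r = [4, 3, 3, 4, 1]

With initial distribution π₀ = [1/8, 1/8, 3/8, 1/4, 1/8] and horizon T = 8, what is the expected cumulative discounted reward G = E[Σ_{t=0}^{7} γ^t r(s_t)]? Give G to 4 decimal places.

G = 17.8183

t=0: π = [0.1250, 0.1250, 0.3750, 0.2500, 0.1250], E[r] = 3.1250, γ^t·E[r] = 3.125000, running G = 3.125000
t=1: π = [0.2500, 0.2031, 0.2188, 0.1875, 0.1406], E[r] = 3.1563, γ^t·E[r] = 2.840625, running G = 5.965625
t=2: π = [0.2031, 0.1895, 0.2402, 0.2168, 0.1504], E[r] = 3.1191, γ^t·E[r] = 2.526504, running G = 8.492129
t=3: π = [0.2122, 0.1980, 0.2295, 0.2117, 0.1487], E[r] = 3.1265, γ^t·E[r] = 2.279193, running G = 10.771322
t=4: π = [0.2088, 0.1965, 0.2315, 0.2134, 0.1497], E[r] = 3.1228, γ^t·E[r] = 2.048851, running G = 12.820173
t=5: π = [0.2095, 0.1971, 0.2307, 0.2131, 0.1496], E[r] = 3.1235, γ^t·E[r] = 1.844412, running G = 14.664584
t=6: π = [0.2093, 0.1970, 0.2309, 0.2132, 0.1496], E[r] = 3.1233, γ^t·E[r] = 1.659830, running G = 16.324415
t=7: π = [0.2094, 0.1970, 0.2308, 0.2132, 0.1496], E[r] = 3.1233, γ^t·E[r] = 1.493874, running G = 17.818289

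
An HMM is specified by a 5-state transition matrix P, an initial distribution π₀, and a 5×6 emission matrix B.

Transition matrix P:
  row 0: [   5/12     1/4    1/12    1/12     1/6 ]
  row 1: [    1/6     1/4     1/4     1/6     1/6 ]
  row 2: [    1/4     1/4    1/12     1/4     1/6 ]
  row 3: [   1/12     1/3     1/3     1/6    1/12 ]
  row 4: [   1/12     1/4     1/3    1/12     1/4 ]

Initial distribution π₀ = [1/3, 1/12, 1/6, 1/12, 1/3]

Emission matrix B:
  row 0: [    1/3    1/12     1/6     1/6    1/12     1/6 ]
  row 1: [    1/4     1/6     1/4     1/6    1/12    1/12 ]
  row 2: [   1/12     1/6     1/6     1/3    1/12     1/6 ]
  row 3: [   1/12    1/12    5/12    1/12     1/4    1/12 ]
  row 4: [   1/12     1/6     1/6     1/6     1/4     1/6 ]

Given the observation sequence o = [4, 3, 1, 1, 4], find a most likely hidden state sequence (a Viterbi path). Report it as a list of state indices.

t=0: δ = [2.778e-02, 6.944e-03, 1.389e-02, 2.083e-02, 8.333e-02]  (obs o_0=4)
t=1: δ = [1.929e-03, 3.472e-03, 9.259e-03, 5.787e-04, 3.472e-03]  ψ = [0, 4, 4, 4, 4]  (obs o_1=3)
t=2: δ = [1.929e-04, 3.858e-04, 1.929e-04, 1.929e-04, 2.572e-04]  ψ = [2, 2, 4, 2, 2]  (obs o_2=1)
t=3: δ = [6.698e-06, 1.608e-05, 1.608e-05, 5.358e-06, 1.072e-05]  ψ = [0, 1, 1, 1, 1]  (obs o_3=1)
t=4: δ = [3.349e-07, 3.349e-07, 3.349e-07, 1.005e-06, 6.698e-07]  ψ = [2, 1, 1, 2, 1]  (obs o_4=4)
backtrack: best end state = 3; path = [4, 2, 1, 2, 3]

path = [4, 2, 1, 2, 3]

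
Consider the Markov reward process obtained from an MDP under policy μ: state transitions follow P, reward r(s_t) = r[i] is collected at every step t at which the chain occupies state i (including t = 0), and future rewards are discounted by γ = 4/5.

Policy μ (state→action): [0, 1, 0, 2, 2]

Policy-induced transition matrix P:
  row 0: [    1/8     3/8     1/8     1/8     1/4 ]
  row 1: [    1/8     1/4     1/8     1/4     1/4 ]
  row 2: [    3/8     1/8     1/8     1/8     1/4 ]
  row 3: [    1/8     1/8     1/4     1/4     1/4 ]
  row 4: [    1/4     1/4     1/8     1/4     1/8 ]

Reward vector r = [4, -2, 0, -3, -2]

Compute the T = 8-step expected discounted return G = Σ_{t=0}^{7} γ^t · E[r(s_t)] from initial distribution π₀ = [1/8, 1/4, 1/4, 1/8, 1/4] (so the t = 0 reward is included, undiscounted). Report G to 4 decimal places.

G = -3.1744

t=0: π = [0.1250, 0.2500, 0.2500, 0.1250, 0.2500], E[r] = -0.8750, γ^t·E[r] = -0.875000, running G = -0.875000
t=1: π = [0.2188, 0.2188, 0.1406, 0.2031, 0.2188], E[r] = -0.6094, γ^t·E[r] = -0.487500, running G = -1.362500
t=2: π = [0.1875, 0.2344, 0.1504, 0.2051, 0.2227], E[r] = -0.7793, γ^t·E[r] = -0.498750, running G = -1.861250
t=3: π = [0.1904, 0.2290, 0.1506, 0.2078, 0.2222], E[r] = -0.7639, γ^t·E[r] = -0.391125, running G = -2.252375
t=4: π = [0.1904, 0.2290, 0.1510, 0.2074, 0.2222], E[r] = -0.7628, γ^t·E[r] = -0.312463, running G = -2.564838
t=5: π = [0.1905, 0.2290, 0.1509, 0.2073, 0.2222], E[r] = -0.7624, γ^t·E[r] = -0.249809, running G = -2.814646
t=6: π = [0.1905, 0.2290, 0.1509, 0.2073, 0.2222], E[r] = -0.7624, γ^t·E[r] = -0.199869, running G = -3.014516
t=7: π = [0.1905, 0.2290, 0.1509, 0.2073, 0.2222], E[r] = -0.7625, γ^t·E[r] = -0.159898, running G = -3.174413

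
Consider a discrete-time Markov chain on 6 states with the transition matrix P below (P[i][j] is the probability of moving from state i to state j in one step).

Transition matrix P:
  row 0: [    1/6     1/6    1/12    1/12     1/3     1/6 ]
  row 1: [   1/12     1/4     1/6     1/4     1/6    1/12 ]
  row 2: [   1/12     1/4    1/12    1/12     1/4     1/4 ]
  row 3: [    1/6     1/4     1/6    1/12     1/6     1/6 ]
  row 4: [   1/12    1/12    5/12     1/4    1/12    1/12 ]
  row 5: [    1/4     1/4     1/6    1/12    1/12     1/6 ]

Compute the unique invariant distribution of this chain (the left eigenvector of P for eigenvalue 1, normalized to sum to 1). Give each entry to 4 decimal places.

Balance equations π_j = Σ_i π_i·P[i][j]:
  π_0 = 1/6·π_0 + 1/12·π_1 + 1/12·π_2 + 1/6·π_3 + 1/12·π_4 + 1/4·π_5
  π_1 = 1/6·π_0 + 1/4·π_1 + 1/4·π_2 + 1/4·π_3 + 1/12·π_4 + 1/4·π_5
  π_2 = 1/12·π_0 + 1/6·π_1 + 1/12·π_2 + 1/6·π_3 + 5/12·π_4 + 1/6·π_5
  π_3 = 1/12·π_0 + 1/4·π_1 + 1/12·π_2 + 1/12·π_3 + 1/4·π_4 + 1/12·π_5
  π_4 = 1/3·π_0 + 1/6·π_1 + 1/4·π_2 + 1/6·π_3 + 1/12·π_4 + 1/12·π_5
  normalize: π_0 + π_1 + π_2 + π_3 + π_4 + π_5 = 1
Solving the linear system gives exactly π = [18810/142951, 29959/142951, 52753/285902, 21117/142951, 50535/285902, 21421/142951].

π = [0.1316, 0.2096, 0.1845, 0.1477, 0.1768, 0.1498]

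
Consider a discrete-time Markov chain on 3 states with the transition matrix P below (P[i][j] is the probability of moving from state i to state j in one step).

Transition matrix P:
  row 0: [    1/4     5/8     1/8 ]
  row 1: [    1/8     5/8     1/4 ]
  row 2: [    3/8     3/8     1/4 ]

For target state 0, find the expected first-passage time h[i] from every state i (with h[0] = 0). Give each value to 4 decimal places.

First-step conditioning: h[0] = 0; for i ≠ 0, h[i] = 1 + Σ_k P[i][k]·h[k].
  h[1] = 1 + 5/8·h[1] + 1/4·h[2]
  h[2] = 1 + 3/8·h[1] + 1/4·h[2]
Solving the 2×2 linear system over states ≠ 0 gives exactly h = [0, 16/3, 4] (h[0] = 0 is the target).

h = [0.0000, 5.3333, 4.0000]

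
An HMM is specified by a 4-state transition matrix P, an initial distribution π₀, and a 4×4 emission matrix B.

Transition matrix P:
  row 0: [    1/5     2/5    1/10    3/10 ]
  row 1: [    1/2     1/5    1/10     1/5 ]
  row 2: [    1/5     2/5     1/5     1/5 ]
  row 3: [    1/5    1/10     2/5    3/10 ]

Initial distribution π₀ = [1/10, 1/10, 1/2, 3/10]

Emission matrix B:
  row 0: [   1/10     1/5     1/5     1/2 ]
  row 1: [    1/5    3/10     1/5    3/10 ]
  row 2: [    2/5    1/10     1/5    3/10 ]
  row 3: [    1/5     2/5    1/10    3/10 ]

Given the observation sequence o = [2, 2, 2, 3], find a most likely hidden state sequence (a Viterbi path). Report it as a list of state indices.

path = [2, 1, 0, 1]

t=0: δ = [2.000e-02, 2.000e-02, 1.000e-01, 3.000e-02]  (obs o_0=2)
t=1: δ = [4.000e-03, 8.000e-03, 4.000e-03, 2.000e-03]  ψ = [2, 2, 2, 2]  (obs o_1=2)
t=2: δ = [8.000e-04, 3.200e-04, 1.600e-04, 1.600e-04]  ψ = [1, 0, 1, 1]  (obs o_2=2)
t=3: δ = [8.000e-05, 9.600e-05, 2.400e-05, 7.200e-05]  ψ = [0, 0, 0, 0]  (obs o_3=3)
backtrack: best end state = 1; path = [2, 1, 0, 1]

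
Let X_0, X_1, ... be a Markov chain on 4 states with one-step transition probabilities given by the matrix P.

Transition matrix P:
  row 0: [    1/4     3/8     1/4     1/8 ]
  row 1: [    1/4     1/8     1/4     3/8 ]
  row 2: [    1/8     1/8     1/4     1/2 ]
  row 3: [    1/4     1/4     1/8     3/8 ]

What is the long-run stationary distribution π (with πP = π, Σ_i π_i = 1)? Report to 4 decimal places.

Balance equations π_j = Σ_i π_i·P[i][j]:
  π_0 = 1/4·π_0 + 1/4·π_1 + 1/8·π_2 + 1/4·π_3
  π_1 = 3/8·π_0 + 1/8·π_1 + 1/8·π_2 + 1/4·π_3
  π_2 = 1/4·π_0 + 1/4·π_1 + 1/4·π_2 + 1/8·π_3
  normalize: π_0 + π_1 + π_2 + π_3 = 1
Solving the linear system gives exactly π = [13/58, 13/58, 6/29, 10/29].

π = [0.2241, 0.2241, 0.2069, 0.3448]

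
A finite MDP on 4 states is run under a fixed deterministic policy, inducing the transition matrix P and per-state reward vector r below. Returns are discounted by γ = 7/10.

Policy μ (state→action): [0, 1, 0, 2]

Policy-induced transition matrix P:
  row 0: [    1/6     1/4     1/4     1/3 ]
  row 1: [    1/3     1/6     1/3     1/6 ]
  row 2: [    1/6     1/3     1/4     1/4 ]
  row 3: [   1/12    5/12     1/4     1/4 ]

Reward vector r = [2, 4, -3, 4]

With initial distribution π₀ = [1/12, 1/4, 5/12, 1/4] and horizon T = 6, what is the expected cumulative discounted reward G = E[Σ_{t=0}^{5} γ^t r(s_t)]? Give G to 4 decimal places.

G = 4.2200

t=0: π = [0.0833, 0.2500, 0.4167, 0.2500], E[r] = 0.9167, γ^t·E[r] = 0.916667, running G = 0.916667
t=1: π = [0.1875, 0.3056, 0.2708, 0.2361], E[r] = 1.7292, γ^t·E[r] = 1.210417, running G = 2.127083
t=2: π = [0.1979, 0.2865, 0.2755, 0.2402], E[r] = 1.6759, γ^t·E[r] = 0.821204, running G = 2.948287
t=3: π = [0.1944, 0.2891, 0.2739, 0.2426], E[r] = 1.6941, γ^t·E[r] = 0.581079, running G = 3.529366
t=4: π = [0.1946, 0.2892, 0.2741, 0.2421], E[r] = 1.6921, γ^t·E[r] = 0.406270, running G = 3.935635
t=5: π = [0.1947, 0.2891, 0.2741, 0.2421], E[r] = 1.6919, γ^t·E[r] = 0.284366, running G = 4.220001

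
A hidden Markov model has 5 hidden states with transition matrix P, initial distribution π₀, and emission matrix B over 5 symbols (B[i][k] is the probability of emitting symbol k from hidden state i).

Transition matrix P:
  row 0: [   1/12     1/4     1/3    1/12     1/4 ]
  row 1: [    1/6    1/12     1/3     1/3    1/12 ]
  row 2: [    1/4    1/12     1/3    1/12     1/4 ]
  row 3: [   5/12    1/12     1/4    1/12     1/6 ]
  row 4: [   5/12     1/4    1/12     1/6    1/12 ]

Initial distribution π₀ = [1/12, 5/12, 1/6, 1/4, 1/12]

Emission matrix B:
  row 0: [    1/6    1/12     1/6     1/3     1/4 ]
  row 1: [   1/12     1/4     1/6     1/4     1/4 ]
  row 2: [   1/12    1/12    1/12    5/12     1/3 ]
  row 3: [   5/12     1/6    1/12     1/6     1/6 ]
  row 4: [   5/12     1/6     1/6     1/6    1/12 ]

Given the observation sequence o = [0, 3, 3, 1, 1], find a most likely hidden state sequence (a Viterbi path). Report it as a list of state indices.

path = [3, 0, 2, 4, 1]

t=0: δ = [1.389e-02, 3.472e-02, 1.389e-02, 1.042e-01, 3.472e-02]  (obs o_0=0)
t=1: δ = [1.447e-02, 2.170e-03, 1.085e-02, 1.929e-03, 2.894e-03]  ψ = [3, 3, 3, 1, 3]  (obs o_1=3)
t=2: δ = [9.042e-04, 9.042e-04, 2.009e-03, 2.009e-04, 6.028e-04]  ψ = [2, 0, 0, 0, 0]  (obs o_2=3)
t=3: δ = [4.186e-05, 5.651e-05, 5.582e-05, 5.023e-05, 8.372e-05]  ψ = [2, 0, 2, 1, 2]  (obs o_3=1)
t=4: δ = [2.907e-06, 5.233e-06, 1.570e-06, 3.140e-06, 2.326e-06]  ψ = [4, 4, 1, 1, 2]  (obs o_4=1)
backtrack: best end state = 1; path = [3, 0, 2, 4, 1]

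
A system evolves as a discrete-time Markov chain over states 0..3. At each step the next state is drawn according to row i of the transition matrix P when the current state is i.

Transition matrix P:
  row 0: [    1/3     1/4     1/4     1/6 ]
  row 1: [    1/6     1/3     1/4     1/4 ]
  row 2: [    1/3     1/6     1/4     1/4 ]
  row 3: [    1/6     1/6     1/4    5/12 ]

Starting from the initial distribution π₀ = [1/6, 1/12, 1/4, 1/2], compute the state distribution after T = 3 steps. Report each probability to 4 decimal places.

t=0: π = [0.1667, 0.0833, 0.2500, 0.5000]
t=1: π = [0.2361, 0.1944, 0.2500, 0.3194]
t=2: π = [0.2477, 0.2188, 0.2500, 0.2836]
t=3: π = [0.2496, 0.2238, 0.2500, 0.2766]

π = [0.2496, 0.2238, 0.2500, 0.2766]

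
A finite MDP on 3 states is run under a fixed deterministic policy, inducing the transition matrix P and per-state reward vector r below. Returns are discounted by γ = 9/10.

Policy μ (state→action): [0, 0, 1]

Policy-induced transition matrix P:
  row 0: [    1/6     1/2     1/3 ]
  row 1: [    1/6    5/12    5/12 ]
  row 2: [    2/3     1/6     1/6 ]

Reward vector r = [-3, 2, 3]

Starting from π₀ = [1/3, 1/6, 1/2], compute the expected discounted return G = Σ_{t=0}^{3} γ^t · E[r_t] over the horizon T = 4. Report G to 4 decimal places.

G = 2.1651

t=0: π = [0.3333, 0.1667, 0.5000], E[r] = 0.8333, γ^t·E[r] = 0.833333, running G = 0.833333
t=1: π = [0.4167, 0.3194, 0.2639], E[r] = 0.1806, γ^t·E[r] = 0.162500, running G = 0.995833
t=2: π = [0.2986, 0.3854, 0.3160], E[r] = 0.8229, γ^t·E[r] = 0.666563, running G = 1.662396
t=3: π = [0.3247, 0.3626, 0.3128], E[r] = 0.6895, γ^t·E[r] = 0.502664, running G = 2.165060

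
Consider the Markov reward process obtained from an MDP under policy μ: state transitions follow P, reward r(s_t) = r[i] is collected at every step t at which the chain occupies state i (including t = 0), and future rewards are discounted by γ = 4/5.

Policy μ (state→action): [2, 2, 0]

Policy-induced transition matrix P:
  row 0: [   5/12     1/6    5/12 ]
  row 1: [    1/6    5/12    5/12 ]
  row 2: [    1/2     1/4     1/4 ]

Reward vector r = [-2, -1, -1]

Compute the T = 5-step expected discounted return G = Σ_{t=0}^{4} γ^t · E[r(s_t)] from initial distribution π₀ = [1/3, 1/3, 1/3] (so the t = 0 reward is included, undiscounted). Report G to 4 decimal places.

G = -4.5757

t=0: π = [0.3333, 0.3333, 0.3333], E[r] = -1.3333, γ^t·E[r] = -1.333333, running G = -1.333333
t=1: π = [0.3611, 0.2778, 0.3611], E[r] = -1.3611, γ^t·E[r] = -1.088889, running G = -2.422222
t=2: π = [0.3773, 0.2662, 0.3565], E[r] = -1.3773, γ^t·E[r] = -0.881481, running G = -3.303704
t=3: π = [0.3798, 0.2629, 0.3573], E[r] = -1.3798, γ^t·E[r] = -0.706469, running G = -4.010173
t=4: π = [0.3807, 0.2622, 0.3571], E[r] = -1.3807, γ^t·E[r] = -0.565537, running G = -4.575710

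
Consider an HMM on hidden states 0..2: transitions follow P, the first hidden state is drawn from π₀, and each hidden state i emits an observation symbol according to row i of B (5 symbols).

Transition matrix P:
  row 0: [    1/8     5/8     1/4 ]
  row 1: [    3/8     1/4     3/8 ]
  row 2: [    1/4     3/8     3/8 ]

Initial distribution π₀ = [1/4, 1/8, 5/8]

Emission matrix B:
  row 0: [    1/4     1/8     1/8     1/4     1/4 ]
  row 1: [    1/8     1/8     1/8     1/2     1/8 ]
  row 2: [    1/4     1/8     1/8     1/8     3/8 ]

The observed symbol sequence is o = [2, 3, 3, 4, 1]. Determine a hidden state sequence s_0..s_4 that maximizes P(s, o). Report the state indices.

path = [2, 1, 1, 0, 1]

t=0: δ = [3.125e-02, 1.562e-02, 7.812e-02]  (obs o_0=2)
t=1: δ = [4.883e-03, 1.465e-02, 3.662e-03]  ψ = [2, 2, 2]  (obs o_1=3)
t=2: δ = [1.373e-03, 1.831e-03, 6.866e-04]  ψ = [1, 1, 1]  (obs o_2=3)
t=3: δ = [1.717e-04, 1.073e-04, 2.575e-04]  ψ = [1, 0, 1]  (obs o_3=4)
t=4: δ = [8.047e-06, 1.341e-05, 1.207e-05]  ψ = [2, 0, 2]  (obs o_4=1)
backtrack: best end state = 1; path = [2, 1, 1, 0, 1]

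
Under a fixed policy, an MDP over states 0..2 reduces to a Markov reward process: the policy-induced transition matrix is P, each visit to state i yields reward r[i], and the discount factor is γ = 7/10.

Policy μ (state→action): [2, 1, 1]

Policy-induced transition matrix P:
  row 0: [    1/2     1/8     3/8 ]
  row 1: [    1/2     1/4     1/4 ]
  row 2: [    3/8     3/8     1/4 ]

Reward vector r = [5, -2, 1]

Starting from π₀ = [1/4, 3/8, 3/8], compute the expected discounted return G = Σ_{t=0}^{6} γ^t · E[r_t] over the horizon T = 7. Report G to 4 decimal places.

G = 5.2231

t=0: π = [0.2500, 0.3750, 0.3750], E[r] = 0.8750, γ^t·E[r] = 0.875000, running G = 0.875000
t=1: π = [0.4531, 0.2656, 0.2813], E[r] = 2.0156, γ^t·E[r] = 1.410938, running G = 2.285938
t=2: π = [0.4648, 0.2285, 0.3066], E[r] = 2.1738, γ^t·E[r] = 1.065176, running G = 3.351113
t=3: π = [0.4617, 0.2302, 0.3081], E[r] = 2.1560, γ^t·E[r] = 0.739510, running G = 4.090623
t=4: π = [0.4615, 0.2308, 0.3077], E[r] = 2.1535, γ^t·E[r] = 0.517063, running G = 4.607687
t=5: π = [0.4615, 0.2308, 0.3077], E[r] = 2.1538, γ^t·E[r] = 0.361991, running G = 4.969678
t=6: π = [0.4615, 0.2308, 0.3077], E[r] = 2.1539, γ^t·E[r] = 0.253398, running G = 5.223076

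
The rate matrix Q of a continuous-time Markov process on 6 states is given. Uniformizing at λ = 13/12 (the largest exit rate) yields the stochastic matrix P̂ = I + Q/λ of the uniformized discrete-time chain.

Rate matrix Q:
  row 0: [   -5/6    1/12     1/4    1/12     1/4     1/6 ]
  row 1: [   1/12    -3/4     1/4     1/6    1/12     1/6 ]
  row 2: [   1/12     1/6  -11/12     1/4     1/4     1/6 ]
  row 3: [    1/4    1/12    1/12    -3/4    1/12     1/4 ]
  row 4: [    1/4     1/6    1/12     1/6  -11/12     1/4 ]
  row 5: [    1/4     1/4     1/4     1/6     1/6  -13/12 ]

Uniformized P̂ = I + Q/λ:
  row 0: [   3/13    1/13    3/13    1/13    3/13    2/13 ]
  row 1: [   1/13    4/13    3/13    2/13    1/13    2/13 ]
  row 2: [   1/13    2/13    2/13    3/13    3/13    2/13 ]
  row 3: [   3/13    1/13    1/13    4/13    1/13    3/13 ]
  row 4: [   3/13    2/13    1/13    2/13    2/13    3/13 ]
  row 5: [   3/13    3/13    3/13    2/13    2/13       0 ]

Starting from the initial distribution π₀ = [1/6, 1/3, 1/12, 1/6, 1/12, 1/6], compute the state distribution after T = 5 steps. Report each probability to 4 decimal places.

t=0: π = [0.1667, 0.3333, 0.0833, 0.1667, 0.0833, 0.1667]
t=1: π = [0.1667, 0.1923, 0.1859, 0.1731, 0.1346, 0.1474]
t=2: π = [0.1726, 0.1686, 0.1691, 0.1820, 0.1529, 0.1548]
t=3: π = [0.1788, 0.1644, 0.1662, 0.1816, 0.1532, 0.1558]
t=4: π = [0.1799, 0.1634, 0.1665, 0.1808, 0.1538, 0.1556]
t=5: π = [0.1800, 0.1632, 0.1665, 0.1806, 0.1540, 0.1556]

π = [0.1800, 0.1632, 0.1665, 0.1806, 0.1540, 0.1556]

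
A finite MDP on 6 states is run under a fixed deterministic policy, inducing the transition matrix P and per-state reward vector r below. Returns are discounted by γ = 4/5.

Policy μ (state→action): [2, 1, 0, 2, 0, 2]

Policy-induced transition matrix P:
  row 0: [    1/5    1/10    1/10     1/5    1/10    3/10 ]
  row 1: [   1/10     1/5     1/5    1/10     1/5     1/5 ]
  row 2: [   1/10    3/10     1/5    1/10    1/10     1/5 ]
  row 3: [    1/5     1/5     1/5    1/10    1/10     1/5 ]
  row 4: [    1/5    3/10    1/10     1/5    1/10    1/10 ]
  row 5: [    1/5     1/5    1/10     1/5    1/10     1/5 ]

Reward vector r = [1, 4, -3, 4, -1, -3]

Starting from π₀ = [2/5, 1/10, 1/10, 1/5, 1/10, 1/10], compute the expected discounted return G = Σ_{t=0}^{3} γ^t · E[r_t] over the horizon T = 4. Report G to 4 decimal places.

t=0: π = [0.4000, 0.1000, 0.1000, 0.2000, 0.1000, 0.1000], E[r] = 0.9000, γ^t·E[r] = 0.900000, running G = 0.900000
t=1: π = [0.1800, 0.1800, 0.1400, 0.1600, 0.1100, 0.2300], E[r] = 0.3200, γ^t·E[r] = 0.256000, running G = 1.156000
t=2: π = [0.1680, 0.2070, 0.1480, 0.1520, 0.1180, 0.2070], E[r] = 0.4210, γ^t·E[r] = 0.269440, running G = 1.425440
t=3: π = [0.1645, 0.2098, 0.1507, 0.1493, 0.1207, 0.2050], E[r] = 0.4131, γ^t·E[r] = 0.211507, running G = 1.636947

G = 1.6369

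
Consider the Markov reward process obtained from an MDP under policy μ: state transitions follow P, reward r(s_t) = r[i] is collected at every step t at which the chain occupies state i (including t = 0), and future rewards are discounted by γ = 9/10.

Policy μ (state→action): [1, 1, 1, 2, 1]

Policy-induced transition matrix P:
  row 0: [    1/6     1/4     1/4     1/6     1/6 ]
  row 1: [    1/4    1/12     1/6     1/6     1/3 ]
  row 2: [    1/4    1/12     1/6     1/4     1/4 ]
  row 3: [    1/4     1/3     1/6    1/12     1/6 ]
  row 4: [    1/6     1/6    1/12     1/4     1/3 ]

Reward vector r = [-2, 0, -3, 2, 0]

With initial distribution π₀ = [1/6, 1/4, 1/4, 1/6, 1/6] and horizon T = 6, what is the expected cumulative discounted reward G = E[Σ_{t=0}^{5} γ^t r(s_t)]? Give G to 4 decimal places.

t=0: π = [0.1667, 0.2500, 0.2500, 0.1667, 0.1667], E[r] = -0.7500, γ^t·E[r] = -0.750000, running G = -0.750000
t=1: π = [0.2222, 0.1667, 0.1667, 0.1875, 0.2569], E[r] = -0.5694, γ^t·E[r] = -0.512500, running G = -1.262500
t=2: π = [0.2101, 0.1887, 0.1638, 0.1863, 0.2512], E[r] = -0.5388, γ^t·E[r] = -0.436406, running G = -1.698906
t=3: π = [0.2116, 0.1859, 0.1632, 0.1857, 0.2536], E[r] = -0.5414, γ^t·E[r] = -0.394699, running G = -2.093605
t=4: π = [0.2112, 0.1862, 0.1632, 0.1859, 0.2535], E[r] = -0.5401, γ^t·E[r] = -0.354359, running G = -2.447965
t=5: π = [0.2113, 0.1861, 0.1631, 0.1859, 0.2535], E[r] = -0.5402, γ^t·E[r] = -0.318971, running G = -2.766935

G = -2.7669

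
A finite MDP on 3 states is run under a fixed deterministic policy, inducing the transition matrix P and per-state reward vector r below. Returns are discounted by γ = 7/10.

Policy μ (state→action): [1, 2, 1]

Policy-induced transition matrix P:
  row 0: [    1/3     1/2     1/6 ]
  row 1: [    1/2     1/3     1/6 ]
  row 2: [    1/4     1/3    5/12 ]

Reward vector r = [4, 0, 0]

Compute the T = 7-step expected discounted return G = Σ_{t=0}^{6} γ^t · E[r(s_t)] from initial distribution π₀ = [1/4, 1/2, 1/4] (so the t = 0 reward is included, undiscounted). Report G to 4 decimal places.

G = 4.1709

t=0: π = [0.2500, 0.5000, 0.2500], E[r] = 1.0000, γ^t·E[r] = 1.000000, running G = 1.000000
t=1: π = [0.3958, 0.3750, 0.2292], E[r] = 1.5833, γ^t·E[r] = 1.108333, running G = 2.108333
t=2: π = [0.3767, 0.3993, 0.2240], E[r] = 1.5069, γ^t·E[r] = 0.738403, running G = 2.846736
t=3: π = [0.3812, 0.3961, 0.2227], E[r] = 1.5249, γ^t·E[r] = 0.523035, running G = 3.369771
t=4: π = [0.3808, 0.3969, 0.2223], E[r] = 1.5232, γ^t·E[r] = 0.365719, running G = 3.735491
t=5: π = [0.3810, 0.3968, 0.2222], E[r] = 1.5238, γ^t·E[r] = 0.256106, running G = 3.991596
t=6: π = [0.3809, 0.3968, 0.2222], E[r] = 1.5238, γ^t·E[r] = 0.179272, running G = 4.170868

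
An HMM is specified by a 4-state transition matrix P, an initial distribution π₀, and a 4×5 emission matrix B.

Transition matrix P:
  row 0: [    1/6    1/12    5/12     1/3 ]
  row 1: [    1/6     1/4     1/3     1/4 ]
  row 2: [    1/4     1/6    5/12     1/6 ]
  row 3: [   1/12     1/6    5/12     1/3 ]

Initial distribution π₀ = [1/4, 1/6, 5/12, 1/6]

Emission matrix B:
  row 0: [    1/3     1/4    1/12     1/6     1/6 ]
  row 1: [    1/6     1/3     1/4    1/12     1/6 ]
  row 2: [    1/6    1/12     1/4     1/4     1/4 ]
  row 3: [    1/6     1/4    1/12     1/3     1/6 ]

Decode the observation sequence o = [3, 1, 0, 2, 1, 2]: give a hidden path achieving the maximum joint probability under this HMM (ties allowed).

t=0: δ = [4.167e-02, 1.389e-02, 1.042e-01, 5.556e-02]  (obs o_0=3)
t=1: δ = [6.510e-03, 5.787e-03, 3.617e-03, 4.630e-03]  ψ = [2, 2, 2, 3]  (obs o_1=1)
t=2: δ = [3.617e-04, 2.411e-04, 4.521e-04, 3.617e-04]  ψ = [0, 1, 0, 0]  (obs o_2=0)
t=3: δ = [9.419e-06, 1.884e-05, 4.710e-05, 1.005e-05]  ψ = [2, 2, 2, 0]  (obs o_3=2)
t=4: δ = [2.943e-06, 2.616e-06, 1.635e-06, 1.962e-06]  ψ = [2, 2, 2, 2]  (obs o_4=1)
t=5: δ = [4.088e-08, 1.635e-07, 3.066e-07, 8.176e-08]  ψ = [0, 1, 0, 0]  (obs o_5=2)
backtrack: best end state = 2; path = [2, 0, 2, 2, 0, 2]

path = [2, 0, 2, 2, 0, 2]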